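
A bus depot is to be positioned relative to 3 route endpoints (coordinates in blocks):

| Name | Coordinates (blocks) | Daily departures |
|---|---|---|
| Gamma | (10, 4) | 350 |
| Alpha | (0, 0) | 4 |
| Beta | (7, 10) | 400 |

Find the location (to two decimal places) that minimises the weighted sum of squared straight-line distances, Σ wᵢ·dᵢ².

(8.36, 7.16)

The minimiser of Σwᵢ‖p−pᵢ‖² is the weighted centroid p* = (Σwᵢpᵢ)/(Σwᵢ).
Σwᵢ = 754.
Σwᵢxᵢ = 350·10 + 4·0 + 400·7 = 6300.
Σwᵢyᵢ = 350·4 + 4·0 + 400·10 = 5400.
x* = 6300/754 = 8.36, y* = 5400/754 = 7.16.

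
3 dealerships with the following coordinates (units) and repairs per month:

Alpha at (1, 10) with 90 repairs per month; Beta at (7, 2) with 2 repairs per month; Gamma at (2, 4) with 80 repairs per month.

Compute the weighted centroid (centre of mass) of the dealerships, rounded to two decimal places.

(1.53, 7.12)

The minimiser of Σwᵢ‖p−pᵢ‖² is the weighted centroid p* = (Σwᵢpᵢ)/(Σwᵢ).
Σwᵢ = 172.
Σwᵢxᵢ = 90·1 + 2·7 + 80·2 = 264.
Σwᵢyᵢ = 90·10 + 2·2 + 80·4 = 1224.
x* = 264/172 = 1.53, y* = 1224/172 = 7.12.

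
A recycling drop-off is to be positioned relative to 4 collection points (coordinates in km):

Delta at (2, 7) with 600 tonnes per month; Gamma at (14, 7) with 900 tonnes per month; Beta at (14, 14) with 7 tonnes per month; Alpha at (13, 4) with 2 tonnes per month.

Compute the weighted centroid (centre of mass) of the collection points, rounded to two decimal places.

The minimiser of Σwᵢ‖p−pᵢ‖² is the weighted centroid p* = (Σwᵢpᵢ)/(Σwᵢ).
Σwᵢ = 1509.
Σwᵢxᵢ = 600·2 + 900·14 + 7·14 + 2·13 = 13924.
Σwᵢyᵢ = 600·7 + 900·7 + 7·14 + 2·4 = 10606.
x* = 13924/1509 = 9.23, y* = 10606/1509 = 7.03.

(9.23, 7.03)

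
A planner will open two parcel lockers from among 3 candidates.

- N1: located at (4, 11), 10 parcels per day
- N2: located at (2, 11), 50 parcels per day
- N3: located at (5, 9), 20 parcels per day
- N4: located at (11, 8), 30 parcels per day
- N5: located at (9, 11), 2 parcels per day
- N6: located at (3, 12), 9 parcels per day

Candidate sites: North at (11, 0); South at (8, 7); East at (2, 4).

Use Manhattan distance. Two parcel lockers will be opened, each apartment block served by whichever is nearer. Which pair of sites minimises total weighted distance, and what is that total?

Evaluate every pair (each demand assigned to the nearer of the two):
  {South, East}: total = 741
  {North, South}: total = 900
  {North, East}: total = 947
Best pair: {South, East} with total 741.

{South, East}, total 741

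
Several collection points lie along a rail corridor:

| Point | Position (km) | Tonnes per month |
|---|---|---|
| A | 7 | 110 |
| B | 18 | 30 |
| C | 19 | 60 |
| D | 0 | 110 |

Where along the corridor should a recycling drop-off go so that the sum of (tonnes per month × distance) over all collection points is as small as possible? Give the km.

For a sum of weighted absolute distances on a line, the optimum is the weighted median (not the mean). Total weight W = 310; half-weight = 155.
Sort by position and accumulate weight:
  km 0 (D, w=110) → cum 110
  km 7 (A, w=110) → cum 220  ≥ 155 → median here
  km 18 (B, w=30) → cum 250
  km 19 (C, w=60) → cum 310
Optimal location: km 7.

x = 7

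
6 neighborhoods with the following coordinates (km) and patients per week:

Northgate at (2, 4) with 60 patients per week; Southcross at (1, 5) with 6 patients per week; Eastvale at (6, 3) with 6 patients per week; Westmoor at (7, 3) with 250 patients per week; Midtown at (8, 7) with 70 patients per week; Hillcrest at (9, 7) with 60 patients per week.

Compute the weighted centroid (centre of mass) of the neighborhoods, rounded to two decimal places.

The minimiser of Σwᵢ‖p−pᵢ‖² is the weighted centroid p* = (Σwᵢpᵢ)/(Σwᵢ).
Σwᵢ = 452.
Σwᵢxᵢ = 60·2 + 6·1 + 6·6 + 250·7 + 70·8 + 60·9 = 3012.
Σwᵢyᵢ = 60·4 + 6·5 + 6·3 + 250·3 + 70·7 + 60·7 = 1948.
x* = 3012/452 = 6.66, y* = 1948/452 = 4.31.

(6.66, 4.31)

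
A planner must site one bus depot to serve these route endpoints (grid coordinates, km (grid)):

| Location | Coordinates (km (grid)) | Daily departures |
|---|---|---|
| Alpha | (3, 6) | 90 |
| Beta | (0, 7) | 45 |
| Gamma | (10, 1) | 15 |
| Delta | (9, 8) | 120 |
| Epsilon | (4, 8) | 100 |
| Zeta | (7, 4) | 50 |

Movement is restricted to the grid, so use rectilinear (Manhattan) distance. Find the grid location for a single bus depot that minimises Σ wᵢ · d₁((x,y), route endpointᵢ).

(4, 8)

Manhattan distance separates: Σwᵢ(|x−xᵢ|+|y−yᵢ|) = Σwᵢ|x−xᵢ| + Σwᵢ|y−yᵢ|, so x and y are optimised independently as 1-D weighted medians.
Total weight W = 420; half = 210.
x-coordinate, sorted with cumulative weight:
  x=0 (Beta, w=45) cum 45
  x=3 (Alpha, w=90) cum 135
  x=4 (Epsilon, w=100) cum 235  ← median
  x=7 (Zeta, w=50) cum 285
  x=9 (Delta, w=120) cum 405
  x=10 (Gamma, w=15) cum 420
⇒ x* = 4
y-coordinate, sorted with cumulative weight:
  y=1 (Gamma, w=15) cum 15
  y=4 (Zeta, w=50) cum 65
  y=6 (Alpha, w=90) cum 155
  y=7 (Beta, w=45) cum 200
  y=8 (Delta, w=120) cum 320  ← median
  y=8 (Epsilon, w=100) cum 420
⇒ y* = 8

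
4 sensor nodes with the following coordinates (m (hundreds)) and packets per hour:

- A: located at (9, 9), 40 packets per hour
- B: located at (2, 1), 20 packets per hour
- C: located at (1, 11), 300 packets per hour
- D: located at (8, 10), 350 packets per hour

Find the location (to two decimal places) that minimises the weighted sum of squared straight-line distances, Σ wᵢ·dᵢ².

(4.93, 10.11)

The minimiser of Σwᵢ‖p−pᵢ‖² is the weighted centroid p* = (Σwᵢpᵢ)/(Σwᵢ).
Σwᵢ = 710.
Σwᵢxᵢ = 40·9 + 20·2 + 300·1 + 350·8 = 3500.
Σwᵢyᵢ = 40·9 + 20·1 + 300·11 + 350·10 = 7180.
x* = 3500/710 = 4.93, y* = 7180/710 = 10.11.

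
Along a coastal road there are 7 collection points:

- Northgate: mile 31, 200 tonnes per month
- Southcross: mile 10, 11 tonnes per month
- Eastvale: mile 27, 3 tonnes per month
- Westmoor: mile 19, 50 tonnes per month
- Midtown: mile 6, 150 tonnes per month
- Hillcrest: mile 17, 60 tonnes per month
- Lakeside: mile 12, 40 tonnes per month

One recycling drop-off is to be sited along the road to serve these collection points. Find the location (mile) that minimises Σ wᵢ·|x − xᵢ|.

x = 17

For a sum of weighted absolute distances on a line, the optimum is the weighted median (not the mean). Total weight W = 514; half-weight = 257.
Sort by position and accumulate weight:
  mile 6 (Midtown, w=150) → cum 150
  mile 10 (Southcross, w=11) → cum 161
  mile 12 (Lakeside, w=40) → cum 201
  mile 17 (Hillcrest, w=60) → cum 261  ≥ 257 → median here
  mile 19 (Westmoor, w=50) → cum 311
  mile 27 (Eastvale, w=3) → cum 314
  mile 31 (Northgate, w=200) → cum 514
Optimal location: mile 17.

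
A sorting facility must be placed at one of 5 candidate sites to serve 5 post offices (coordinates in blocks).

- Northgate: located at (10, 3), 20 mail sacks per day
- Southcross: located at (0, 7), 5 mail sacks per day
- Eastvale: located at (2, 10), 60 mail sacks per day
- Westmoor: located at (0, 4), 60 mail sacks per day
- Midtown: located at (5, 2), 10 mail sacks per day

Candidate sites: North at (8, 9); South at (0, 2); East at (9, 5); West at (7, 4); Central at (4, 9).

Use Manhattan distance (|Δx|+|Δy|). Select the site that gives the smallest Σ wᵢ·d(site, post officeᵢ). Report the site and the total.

Total weighted distance at each candidate:
  North (8, 9): total = 1510
  South (0, 2): total = 1015
  East (9, 5): total = 1505
  West (7, 4): total = 1250
  Central (4, 9): total = 1070
Minimum is at South with total 1015 blocks.

South, total 1015 blocks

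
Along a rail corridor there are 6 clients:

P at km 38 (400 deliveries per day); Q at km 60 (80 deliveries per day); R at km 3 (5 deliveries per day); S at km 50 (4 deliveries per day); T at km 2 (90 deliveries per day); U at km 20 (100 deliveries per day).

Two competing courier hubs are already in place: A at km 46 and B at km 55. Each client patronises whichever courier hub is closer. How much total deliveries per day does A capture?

The indifferent point is the midpoint (46+55)/2 = 50.5; clients left of it (closer to A at 46) go to A, those right go to B.
  T at 2 (w=90) → A
  R at 3 (w=5) → A
  U at 20 (w=100) → A
  P at 38 (w=400) → A
  S at 50 (w=4) → A
  Q at 60 (w=80) → B
A captures 599; B captures 80.

599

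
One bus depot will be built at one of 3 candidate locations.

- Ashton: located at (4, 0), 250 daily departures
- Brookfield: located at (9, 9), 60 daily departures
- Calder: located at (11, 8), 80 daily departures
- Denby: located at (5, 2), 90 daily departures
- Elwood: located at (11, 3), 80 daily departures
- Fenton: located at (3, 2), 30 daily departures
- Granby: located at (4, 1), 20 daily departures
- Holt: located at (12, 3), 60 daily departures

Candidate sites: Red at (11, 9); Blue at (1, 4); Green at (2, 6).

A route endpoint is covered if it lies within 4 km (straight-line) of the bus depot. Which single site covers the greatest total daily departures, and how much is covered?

Coverage radius r = 4 km; a point is covered iff (Δx)²+(Δy)² ≤ 4² = 16.
  Red (11, 9): covers {Brookfield, Calder} → 140
  Blue (1, 4): covers {Fenton} → 30
  Green (2, 6): covers {none} → 0
Maximum coverage at Red: 140 daily departures.

Red, covering 140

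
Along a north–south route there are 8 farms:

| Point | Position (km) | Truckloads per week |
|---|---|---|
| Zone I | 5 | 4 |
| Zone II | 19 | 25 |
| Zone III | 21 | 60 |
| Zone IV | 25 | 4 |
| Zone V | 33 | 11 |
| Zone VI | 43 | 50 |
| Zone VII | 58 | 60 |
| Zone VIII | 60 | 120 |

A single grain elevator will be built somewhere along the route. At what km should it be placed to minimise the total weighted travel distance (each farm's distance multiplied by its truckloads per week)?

x = 58

For a sum of weighted absolute distances on a line, the optimum is the weighted median (not the mean). Total weight W = 334; half-weight = 167.
Sort by position and accumulate weight:
  km 5 (Zone I, w=4) → cum 4
  km 19 (Zone II, w=25) → cum 29
  km 21 (Zone III, w=60) → cum 89
  km 25 (Zone IV, w=4) → cum 93
  km 33 (Zone V, w=11) → cum 104
  km 43 (Zone VI, w=50) → cum 154
  km 58 (Zone VII, w=60) → cum 214  ≥ 167 → median here
  km 60 (Zone VIII, w=120) → cum 334
Optimal location: km 58.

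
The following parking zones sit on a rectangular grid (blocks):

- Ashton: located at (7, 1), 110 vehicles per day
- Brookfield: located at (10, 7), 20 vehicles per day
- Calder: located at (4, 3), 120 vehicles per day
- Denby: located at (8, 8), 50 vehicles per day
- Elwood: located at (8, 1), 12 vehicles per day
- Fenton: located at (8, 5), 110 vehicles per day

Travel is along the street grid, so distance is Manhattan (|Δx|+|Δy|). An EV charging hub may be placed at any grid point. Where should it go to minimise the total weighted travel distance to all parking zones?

Manhattan distance separates: Σwᵢ(|x−xᵢ|+|y−yᵢ|) = Σwᵢ|x−xᵢ| + Σwᵢ|y−yᵢ|, so x and y are optimised independently as 1-D weighted medians.
Total weight W = 422; half = 211.
x-coordinate, sorted with cumulative weight:
  x=4 (Calder, w=120) cum 120
  x=7 (Ashton, w=110) cum 230  ← median
  x=8 (Denby, w=50) cum 280
  x=8 (Elwood, w=12) cum 292
  x=8 (Fenton, w=110) cum 402
  x=10 (Brookfield, w=20) cum 422
⇒ x* = 7
y-coordinate, sorted with cumulative weight:
  y=1 (Ashton, w=110) cum 110
  y=1 (Elwood, w=12) cum 122
  y=3 (Calder, w=120) cum 242  ← median
  y=5 (Fenton, w=110) cum 352
  y=7 (Brookfield, w=20) cum 372
  y=8 (Denby, w=50) cum 422
⇒ y* = 3

(7, 3)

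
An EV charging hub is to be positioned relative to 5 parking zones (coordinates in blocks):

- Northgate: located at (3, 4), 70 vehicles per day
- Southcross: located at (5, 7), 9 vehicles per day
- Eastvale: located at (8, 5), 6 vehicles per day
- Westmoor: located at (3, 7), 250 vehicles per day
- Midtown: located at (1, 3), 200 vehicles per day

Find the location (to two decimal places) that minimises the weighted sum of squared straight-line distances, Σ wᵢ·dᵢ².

The minimiser of Σwᵢ‖p−pᵢ‖² is the weighted centroid p* = (Σwᵢpᵢ)/(Σwᵢ).
Σwᵢ = 535.
Σwᵢxᵢ = 70·3 + 9·5 + 6·8 + 250·3 + 200·1 = 1253.
Σwᵢyᵢ = 70·4 + 9·7 + 6·5 + 250·7 + 200·3 = 2723.
x* = 1253/535 = 2.34, y* = 2723/535 = 5.09.

(2.34, 5.09)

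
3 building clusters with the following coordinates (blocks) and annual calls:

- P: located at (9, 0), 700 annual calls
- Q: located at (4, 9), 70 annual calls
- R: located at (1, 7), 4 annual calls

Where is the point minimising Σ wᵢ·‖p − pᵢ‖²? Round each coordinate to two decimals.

The minimiser of Σwᵢ‖p−pᵢ‖² is the weighted centroid p* = (Σwᵢpᵢ)/(Σwᵢ).
Σwᵢ = 774.
Σwᵢxᵢ = 700·9 + 70·4 + 4·1 = 6584.
Σwᵢyᵢ = 700·0 + 70·9 + 4·7 = 658.
x* = 6584/774 = 8.51, y* = 658/774 = 0.85.

(8.51, 0.85)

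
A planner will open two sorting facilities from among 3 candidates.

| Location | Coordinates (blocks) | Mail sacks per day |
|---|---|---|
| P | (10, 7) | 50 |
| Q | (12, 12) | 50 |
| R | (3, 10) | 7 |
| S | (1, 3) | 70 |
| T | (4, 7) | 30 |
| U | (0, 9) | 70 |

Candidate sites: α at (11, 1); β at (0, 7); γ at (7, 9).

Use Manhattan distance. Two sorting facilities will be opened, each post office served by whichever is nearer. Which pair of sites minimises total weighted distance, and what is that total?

{β, γ}, total 1295

Evaluate every pair (each demand assigned to the nearer of the two):
  {β, γ}: total = 1295
  {α, β}: total = 1602
  {α, γ}: total = 2165
Best pair: {β, γ} with total 1295.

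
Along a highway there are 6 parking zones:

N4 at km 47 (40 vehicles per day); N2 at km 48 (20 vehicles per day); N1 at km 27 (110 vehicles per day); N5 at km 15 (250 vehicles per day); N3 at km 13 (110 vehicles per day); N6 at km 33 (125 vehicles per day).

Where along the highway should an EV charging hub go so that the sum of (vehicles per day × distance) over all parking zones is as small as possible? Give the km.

For a sum of weighted absolute distances on a line, the optimum is the weighted median (not the mean). Total weight W = 655; half-weight = 327.5.
Sort by position and accumulate weight:
  km 13 (N3, w=110) → cum 110
  km 15 (N5, w=250) → cum 360  ≥ 327.5 → median here
  km 27 (N1, w=110) → cum 470
  km 33 (N6, w=125) → cum 595
  km 47 (N4, w=40) → cum 635
  km 48 (N2, w=20) → cum 655
Optimal location: km 15.

x = 15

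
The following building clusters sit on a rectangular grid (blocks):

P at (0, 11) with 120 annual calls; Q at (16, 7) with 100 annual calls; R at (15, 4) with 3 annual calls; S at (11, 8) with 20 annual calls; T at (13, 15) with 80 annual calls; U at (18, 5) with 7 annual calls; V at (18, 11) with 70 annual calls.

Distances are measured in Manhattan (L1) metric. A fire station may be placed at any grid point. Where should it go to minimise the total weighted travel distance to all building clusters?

(13, 11)

Manhattan distance separates: Σwᵢ(|x−xᵢ|+|y−yᵢ|) = Σwᵢ|x−xᵢ| + Σwᵢ|y−yᵢ|, so x and y are optimised independently as 1-D weighted medians.
Total weight W = 400; half = 200.
x-coordinate, sorted with cumulative weight:
  x=0 (P, w=120) cum 120
  x=11 (S, w=20) cum 140
  x=13 (T, w=80) cum 220  ← median
  x=15 (R, w=3) cum 223
  x=16 (Q, w=100) cum 323
  x=18 (U, w=7) cum 330
  x=18 (V, w=70) cum 400
⇒ x* = 13
y-coordinate, sorted with cumulative weight:
  y=4 (R, w=3) cum 3
  y=5 (U, w=7) cum 10
  y=7 (Q, w=100) cum 110
  y=8 (S, w=20) cum 130
  y=11 (P, w=120) cum 250  ← median
  y=11 (V, w=70) cum 320
  y=15 (T, w=80) cum 400
⇒ y* = 11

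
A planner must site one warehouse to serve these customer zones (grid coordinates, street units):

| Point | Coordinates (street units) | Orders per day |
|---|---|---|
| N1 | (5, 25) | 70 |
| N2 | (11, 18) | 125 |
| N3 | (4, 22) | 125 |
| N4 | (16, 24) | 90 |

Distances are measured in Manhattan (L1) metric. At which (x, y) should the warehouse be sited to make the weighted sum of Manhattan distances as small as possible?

(11, 22)

Manhattan distance separates: Σwᵢ(|x−xᵢ|+|y−yᵢ|) = Σwᵢ|x−xᵢ| + Σwᵢ|y−yᵢ|, so x and y are optimised independently as 1-D weighted medians.
Total weight W = 410; half = 205.
x-coordinate, sorted with cumulative weight:
  x=4 (N3, w=125) cum 125
  x=5 (N1, w=70) cum 195
  x=11 (N2, w=125) cum 320  ← median
  x=16 (N4, w=90) cum 410
⇒ x* = 11
y-coordinate, sorted with cumulative weight:
  y=18 (N2, w=125) cum 125
  y=22 (N3, w=125) cum 250  ← median
  y=24 (N4, w=90) cum 340
  y=25 (N1, w=70) cum 410
⇒ y* = 22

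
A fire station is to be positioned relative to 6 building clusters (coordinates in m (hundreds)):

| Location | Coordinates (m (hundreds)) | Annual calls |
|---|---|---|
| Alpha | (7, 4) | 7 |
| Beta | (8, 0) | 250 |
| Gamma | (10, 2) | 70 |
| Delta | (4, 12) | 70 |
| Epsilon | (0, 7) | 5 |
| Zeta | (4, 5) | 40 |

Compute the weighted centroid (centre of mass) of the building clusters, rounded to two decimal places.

(7.21, 2.81)

The minimiser of Σwᵢ‖p−pᵢ‖² is the weighted centroid p* = (Σwᵢpᵢ)/(Σwᵢ).
Σwᵢ = 442.
Σwᵢxᵢ = 7·7 + 250·8 + 70·10 + 70·4 + 5·0 + 40·4 = 3189.
Σwᵢyᵢ = 7·4 + 250·0 + 70·2 + 70·12 + 5·7 + 40·5 = 1243.
x* = 3189/442 = 7.21, y* = 1243/442 = 2.81.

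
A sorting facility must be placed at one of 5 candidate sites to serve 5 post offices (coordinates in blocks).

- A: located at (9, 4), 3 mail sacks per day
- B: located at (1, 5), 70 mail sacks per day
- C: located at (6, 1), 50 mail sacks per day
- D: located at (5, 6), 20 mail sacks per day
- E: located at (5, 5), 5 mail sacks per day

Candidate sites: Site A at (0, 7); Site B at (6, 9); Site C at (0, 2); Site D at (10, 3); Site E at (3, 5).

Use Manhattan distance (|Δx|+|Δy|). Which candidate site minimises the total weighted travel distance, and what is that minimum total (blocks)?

Site E, total 581 blocks

Total weighted distance at each candidate:
  Site A (0, 7): total = 1001
  Site B (6, 9): total = 1159
  Site C (0, 2): total = 883
  Site D (10, 3): total = 1271
  Site E (3, 5): total = 581
Minimum is at Site E with total 581 blocks.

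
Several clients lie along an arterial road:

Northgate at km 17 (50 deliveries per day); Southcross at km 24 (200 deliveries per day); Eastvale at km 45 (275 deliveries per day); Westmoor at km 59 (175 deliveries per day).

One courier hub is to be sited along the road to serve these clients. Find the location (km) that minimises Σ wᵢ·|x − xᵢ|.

x = 45

For a sum of weighted absolute distances on a line, the optimum is the weighted median (not the mean). Total weight W = 700; half-weight = 350.
Sort by position and accumulate weight:
  km 17 (Northgate, w=50) → cum 50
  km 24 (Southcross, w=200) → cum 250
  km 45 (Eastvale, w=275) → cum 525  ≥ 350 → median here
  km 59 (Westmoor, w=175) → cum 700
Optimal location: km 45.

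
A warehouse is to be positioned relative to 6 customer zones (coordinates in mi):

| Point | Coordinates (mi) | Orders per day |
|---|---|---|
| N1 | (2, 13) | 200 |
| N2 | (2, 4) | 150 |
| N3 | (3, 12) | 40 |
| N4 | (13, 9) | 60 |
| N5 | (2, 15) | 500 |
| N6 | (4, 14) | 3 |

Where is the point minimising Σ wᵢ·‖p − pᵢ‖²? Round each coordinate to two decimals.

The minimiser of Σwᵢ‖p−pᵢ‖² is the weighted centroid p* = (Σwᵢpᵢ)/(Σwᵢ).
Σwᵢ = 953.
Σwᵢxᵢ = 200·2 + 150·2 + 40·3 + 60·13 + 500·2 + 3·4 = 2612.
Σwᵢyᵢ = 200·13 + 150·4 + 40·12 + 60·9 + 500·15 + 3·14 = 11762.
x* = 2612/953 = 2.74, y* = 11762/953 = 12.34.

(2.74, 12.34)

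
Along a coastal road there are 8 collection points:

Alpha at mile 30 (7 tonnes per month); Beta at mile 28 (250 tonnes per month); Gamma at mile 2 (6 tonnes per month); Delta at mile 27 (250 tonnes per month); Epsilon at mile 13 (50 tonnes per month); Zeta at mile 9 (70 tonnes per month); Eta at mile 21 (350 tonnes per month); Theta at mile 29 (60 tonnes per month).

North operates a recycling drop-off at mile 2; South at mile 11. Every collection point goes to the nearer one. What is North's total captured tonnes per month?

The indifferent point is the midpoint (2+11)/2 = 6.5; collection points left of it (closer to North at 2) go to North, those right go to South.
  Gamma at 2 (w=6) → North
  Zeta at 9 (w=70) → South
  Epsilon at 13 (w=50) → South
  Eta at 21 (w=350) → South
  Delta at 27 (w=250) → South
  Beta at 28 (w=250) → South
  Theta at 29 (w=60) → South
  Alpha at 30 (w=7) → South
North captures 6; South captures 1037.

6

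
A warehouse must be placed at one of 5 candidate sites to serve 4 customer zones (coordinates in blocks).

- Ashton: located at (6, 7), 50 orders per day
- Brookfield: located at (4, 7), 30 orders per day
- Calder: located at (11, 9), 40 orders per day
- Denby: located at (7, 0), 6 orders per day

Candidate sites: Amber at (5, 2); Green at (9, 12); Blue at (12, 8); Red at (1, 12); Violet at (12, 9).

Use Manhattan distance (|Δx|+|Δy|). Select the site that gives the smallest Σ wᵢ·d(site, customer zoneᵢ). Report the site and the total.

Total weighted distance at each candidate:
  Amber (5, 2): total = 1024
  Green (9, 12): total = 984
  Blue (12, 8): total = 778
  Red (1, 12): total = 1368
  Violet (12, 9): total = 824
Minimum is at Blue with total 778 blocks.

Blue, total 778 blocks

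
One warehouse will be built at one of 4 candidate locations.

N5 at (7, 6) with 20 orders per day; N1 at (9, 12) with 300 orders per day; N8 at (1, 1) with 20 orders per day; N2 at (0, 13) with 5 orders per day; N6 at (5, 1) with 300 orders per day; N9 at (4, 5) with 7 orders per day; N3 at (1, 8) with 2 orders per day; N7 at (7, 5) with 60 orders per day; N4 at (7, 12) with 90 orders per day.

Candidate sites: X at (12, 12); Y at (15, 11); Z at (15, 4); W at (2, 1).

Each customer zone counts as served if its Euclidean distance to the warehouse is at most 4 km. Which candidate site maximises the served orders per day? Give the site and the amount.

Coverage radius r = 4 km; a point is covered iff (Δx)²+(Δy)² ≤ 4² = 16.
  X (12, 12): covers {N1} → 300
  Y (15, 11): covers {none} → 0
  Z (15, 4): covers {none} → 0
  W (2, 1): covers {N8, N6} → 320
Maximum coverage at W: 320 orders per day.

W, covering 320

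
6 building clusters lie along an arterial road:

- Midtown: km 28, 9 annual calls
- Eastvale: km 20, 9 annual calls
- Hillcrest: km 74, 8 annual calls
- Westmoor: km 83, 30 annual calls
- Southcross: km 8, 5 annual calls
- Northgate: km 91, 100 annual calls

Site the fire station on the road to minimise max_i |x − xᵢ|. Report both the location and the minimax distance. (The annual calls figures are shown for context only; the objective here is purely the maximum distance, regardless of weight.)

location 49.5, max distance 41.5

The 1-center on a line is the midpoint of the two extreme points: leftmost at 8, rightmost at 91.
Optimal location = (8 + 91)/2 = 49.5; maximum distance = (91 − 8)/2 = 41.5.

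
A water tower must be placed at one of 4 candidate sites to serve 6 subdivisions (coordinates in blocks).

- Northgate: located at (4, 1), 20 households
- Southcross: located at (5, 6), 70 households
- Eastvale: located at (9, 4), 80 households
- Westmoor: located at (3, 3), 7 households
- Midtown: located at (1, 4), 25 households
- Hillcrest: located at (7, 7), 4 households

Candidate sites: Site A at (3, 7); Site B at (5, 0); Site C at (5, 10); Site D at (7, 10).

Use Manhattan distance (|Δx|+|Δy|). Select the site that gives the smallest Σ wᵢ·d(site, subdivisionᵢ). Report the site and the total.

Site A, total 1239 blocks

Total weighted distance at each candidate:
  Site A (3, 7): total = 1239
  Site B (5, 0): total = 1371
  Site C (5, 10): total = 1613
  Site D (7, 10): total = 1689
Minimum is at Site A with total 1239 blocks.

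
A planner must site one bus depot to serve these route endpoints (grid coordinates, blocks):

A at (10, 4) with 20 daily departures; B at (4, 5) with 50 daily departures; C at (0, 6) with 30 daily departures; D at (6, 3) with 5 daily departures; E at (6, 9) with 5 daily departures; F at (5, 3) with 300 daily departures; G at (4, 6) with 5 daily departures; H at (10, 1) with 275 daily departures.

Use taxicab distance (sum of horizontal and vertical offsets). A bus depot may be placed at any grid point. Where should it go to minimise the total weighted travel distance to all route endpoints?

Manhattan distance separates: Σwᵢ(|x−xᵢ|+|y−yᵢ|) = Σwᵢ|x−xᵢ| + Σwᵢ|y−yᵢ|, so x and y are optimised independently as 1-D weighted medians.
Total weight W = 690; half = 345.
x-coordinate, sorted with cumulative weight:
  x=0 (C, w=30) cum 30
  x=4 (B, w=50) cum 80
  x=4 (G, w=5) cum 85
  x=5 (F, w=300) cum 385  ← median
  x=6 (D, w=5) cum 390
  x=6 (E, w=5) cum 395
  x=10 (A, w=20) cum 415
  x=10 (H, w=275) cum 690
⇒ x* = 5
y-coordinate, sorted with cumulative weight:
  y=1 (H, w=275) cum 275
  y=3 (D, w=5) cum 280
  y=3 (F, w=300) cum 580  ← median
  y=4 (A, w=20) cum 600
  y=5 (B, w=50) cum 650
  y=6 (C, w=30) cum 680
  y=6 (G, w=5) cum 685
  y=9 (E, w=5) cum 690
⇒ y* = 3

(5, 3)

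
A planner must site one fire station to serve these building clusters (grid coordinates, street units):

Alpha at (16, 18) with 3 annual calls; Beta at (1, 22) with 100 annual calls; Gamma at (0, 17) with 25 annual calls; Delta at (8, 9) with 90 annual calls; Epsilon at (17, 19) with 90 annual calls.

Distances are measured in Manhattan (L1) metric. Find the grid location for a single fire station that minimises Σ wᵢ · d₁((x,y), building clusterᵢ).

(8, 19)

Manhattan distance separates: Σwᵢ(|x−xᵢ|+|y−yᵢ|) = Σwᵢ|x−xᵢ| + Σwᵢ|y−yᵢ|, so x and y are optimised independently as 1-D weighted medians.
Total weight W = 308; half = 154.
x-coordinate, sorted with cumulative weight:
  x=0 (Gamma, w=25) cum 25
  x=1 (Beta, w=100) cum 125
  x=8 (Delta, w=90) cum 215  ← median
  x=16 (Alpha, w=3) cum 218
  x=17 (Epsilon, w=90) cum 308
⇒ x* = 8
y-coordinate, sorted with cumulative weight:
  y=9 (Delta, w=90) cum 90
  y=17 (Gamma, w=25) cum 115
  y=18 (Alpha, w=3) cum 118
  y=19 (Epsilon, w=90) cum 208  ← median
  y=22 (Beta, w=100) cum 308
⇒ y* = 19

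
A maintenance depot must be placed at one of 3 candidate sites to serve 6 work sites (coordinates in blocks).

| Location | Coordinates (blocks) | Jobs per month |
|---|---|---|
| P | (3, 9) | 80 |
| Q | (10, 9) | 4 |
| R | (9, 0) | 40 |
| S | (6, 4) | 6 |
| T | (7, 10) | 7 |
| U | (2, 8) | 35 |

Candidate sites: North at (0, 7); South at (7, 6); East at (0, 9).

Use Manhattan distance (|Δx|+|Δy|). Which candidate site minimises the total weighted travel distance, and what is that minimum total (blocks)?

Total weighted distance at each candidate:
  North (0, 7): total = 1317
  South (7, 6): total = 1195
  East (0, 9): total = 1227
Minimum is at South with total 1195 blocks.

South, total 1195 blocks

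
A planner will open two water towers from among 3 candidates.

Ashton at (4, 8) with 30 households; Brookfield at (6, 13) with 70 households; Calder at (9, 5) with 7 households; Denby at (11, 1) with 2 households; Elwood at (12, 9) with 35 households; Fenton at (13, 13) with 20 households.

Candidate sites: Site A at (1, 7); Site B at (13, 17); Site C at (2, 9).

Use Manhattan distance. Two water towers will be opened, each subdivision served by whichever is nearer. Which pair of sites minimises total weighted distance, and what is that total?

Evaluate every pair (each demand assigned to the nearer of the two):
  {Site B, Site C}: total = 1156
  {Site A, Site B}: total = 1387
  {Site A, Site C}: total = 1402
Best pair: {Site B, Site C} with total 1156.

{Site B, Site C}, total 1156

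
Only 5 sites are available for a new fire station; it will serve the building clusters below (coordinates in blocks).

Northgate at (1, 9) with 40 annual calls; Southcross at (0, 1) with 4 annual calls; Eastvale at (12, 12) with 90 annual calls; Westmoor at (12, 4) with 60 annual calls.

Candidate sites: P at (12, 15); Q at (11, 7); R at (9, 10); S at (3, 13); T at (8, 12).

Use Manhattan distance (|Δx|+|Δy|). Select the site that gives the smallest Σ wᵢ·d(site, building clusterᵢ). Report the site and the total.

Total weighted distance at each candidate:
  P (12, 15): total = 1714
  Q (11, 7): total = 1328
  R (9, 10): total = 1422
  S (3, 13): total = 2280
  T (8, 12): total = 1556
Minimum is at Q with total 1328 blocks.

Q, total 1328 blocks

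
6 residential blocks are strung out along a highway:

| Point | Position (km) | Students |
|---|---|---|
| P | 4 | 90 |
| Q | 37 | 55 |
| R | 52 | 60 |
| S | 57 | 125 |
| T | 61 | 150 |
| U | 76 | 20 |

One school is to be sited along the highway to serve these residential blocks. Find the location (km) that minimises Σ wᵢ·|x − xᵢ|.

x = 57

For a sum of weighted absolute distances on a line, the optimum is the weighted median (not the mean). Total weight W = 500; half-weight = 250.
Sort by position and accumulate weight:
  km 4 (P, w=90) → cum 90
  km 37 (Q, w=55) → cum 145
  km 52 (R, w=60) → cum 205
  km 57 (S, w=125) → cum 330  ≥ 250 → median here
  km 61 (T, w=150) → cum 480
  km 76 (U, w=20) → cum 500
Optimal location: km 57.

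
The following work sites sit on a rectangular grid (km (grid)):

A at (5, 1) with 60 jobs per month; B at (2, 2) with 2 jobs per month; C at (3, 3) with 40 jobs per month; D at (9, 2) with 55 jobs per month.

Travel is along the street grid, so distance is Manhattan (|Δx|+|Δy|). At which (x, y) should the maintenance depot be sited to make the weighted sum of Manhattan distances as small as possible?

Manhattan distance separates: Σwᵢ(|x−xᵢ|+|y−yᵢ|) = Σwᵢ|x−xᵢ| + Σwᵢ|y−yᵢ|, so x and y are optimised independently as 1-D weighted medians.
Total weight W = 157; half = 78.5.
x-coordinate, sorted with cumulative weight:
  x=2 (B, w=2) cum 2
  x=3 (C, w=40) cum 42
  x=5 (A, w=60) cum 102  ← median
  x=9 (D, w=55) cum 157
⇒ x* = 5
y-coordinate, sorted with cumulative weight:
  y=1 (A, w=60) cum 60
  y=2 (B, w=2) cum 62
  y=2 (D, w=55) cum 117  ← median
  y=3 (C, w=40) cum 157
⇒ y* = 2

(5, 2)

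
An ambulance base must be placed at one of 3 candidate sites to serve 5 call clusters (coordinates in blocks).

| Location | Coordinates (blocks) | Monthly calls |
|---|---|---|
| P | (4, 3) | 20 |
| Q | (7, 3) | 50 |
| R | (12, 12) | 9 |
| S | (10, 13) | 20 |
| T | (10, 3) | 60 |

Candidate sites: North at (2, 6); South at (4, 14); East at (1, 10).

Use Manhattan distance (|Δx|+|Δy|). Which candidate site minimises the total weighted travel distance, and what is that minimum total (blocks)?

North, total 1604 blocks

Total weighted distance at each candidate:
  North (2, 6): total = 1604
  South (4, 14): total = 2170
  East (1, 10): total = 2167
Minimum is at North with total 1604 blocks.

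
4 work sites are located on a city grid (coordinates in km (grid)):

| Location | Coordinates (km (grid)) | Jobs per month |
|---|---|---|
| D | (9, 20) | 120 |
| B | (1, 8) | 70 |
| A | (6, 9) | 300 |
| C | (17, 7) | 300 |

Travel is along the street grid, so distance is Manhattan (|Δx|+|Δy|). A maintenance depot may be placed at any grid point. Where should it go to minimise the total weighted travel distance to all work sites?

(9, 9)

Manhattan distance separates: Σwᵢ(|x−xᵢ|+|y−yᵢ|) = Σwᵢ|x−xᵢ| + Σwᵢ|y−yᵢ|, so x and y are optimised independently as 1-D weighted medians.
Total weight W = 790; half = 395.
x-coordinate, sorted with cumulative weight:
  x=1 (B, w=70) cum 70
  x=6 (A, w=300) cum 370
  x=9 (D, w=120) cum 490  ← median
  x=17 (C, w=300) cum 790
⇒ x* = 9
y-coordinate, sorted with cumulative weight:
  y=7 (C, w=300) cum 300
  y=8 (B, w=70) cum 370
  y=9 (A, w=300) cum 670  ← median
  y=20 (D, w=120) cum 790
⇒ y* = 9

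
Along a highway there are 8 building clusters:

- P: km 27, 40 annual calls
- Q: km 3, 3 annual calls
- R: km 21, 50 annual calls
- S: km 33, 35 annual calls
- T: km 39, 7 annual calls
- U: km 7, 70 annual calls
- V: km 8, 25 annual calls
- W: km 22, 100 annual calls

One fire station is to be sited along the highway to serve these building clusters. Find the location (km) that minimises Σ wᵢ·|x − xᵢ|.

x = 22

For a sum of weighted absolute distances on a line, the optimum is the weighted median (not the mean). Total weight W = 330; half-weight = 165.
Sort by position and accumulate weight:
  km 3 (Q, w=3) → cum 3
  km 7 (U, w=70) → cum 73
  km 8 (V, w=25) → cum 98
  km 21 (R, w=50) → cum 148
  km 22 (W, w=100) → cum 248  ≥ 165 → median here
  km 27 (P, w=40) → cum 288
  km 33 (S, w=35) → cum 323
  km 39 (T, w=7) → cum 330
Optimal location: km 22.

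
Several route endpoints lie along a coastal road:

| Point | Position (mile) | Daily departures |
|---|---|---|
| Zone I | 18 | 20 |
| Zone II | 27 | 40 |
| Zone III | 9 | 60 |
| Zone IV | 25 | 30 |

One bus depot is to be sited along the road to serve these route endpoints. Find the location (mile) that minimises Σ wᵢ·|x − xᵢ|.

x = 18

For a sum of weighted absolute distances on a line, the optimum is the weighted median (not the mean). Total weight W = 150; half-weight = 75.
Sort by position and accumulate weight:
  mile 9 (Zone III, w=60) → cum 60
  mile 18 (Zone I, w=20) → cum 80  ≥ 75 → median here
  mile 25 (Zone IV, w=30) → cum 110
  mile 27 (Zone II, w=40) → cum 150
Optimal location: mile 18.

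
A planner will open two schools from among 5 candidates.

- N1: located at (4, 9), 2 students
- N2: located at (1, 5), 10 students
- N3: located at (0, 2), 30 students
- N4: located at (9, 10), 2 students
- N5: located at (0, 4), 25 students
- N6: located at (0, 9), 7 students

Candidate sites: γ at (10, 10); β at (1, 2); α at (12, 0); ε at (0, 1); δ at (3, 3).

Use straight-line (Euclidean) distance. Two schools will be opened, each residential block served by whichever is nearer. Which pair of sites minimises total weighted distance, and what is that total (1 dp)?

Evaluate every pair (each demand assigned to the nearer of the two):
  {γ, β}: total = 179.6
  {β, δ}: total = 191.7
  {β, α}: total = 201.5
  {β, ε}: total = 203.3
  {ε, δ}: total = 210.8
  {γ, ε}: total = 216.4
  {α, ε}: total = 241.0
  {γ, δ}: total = 263.3
  {α, δ}: total = 279.8
  {γ, α}: total = 844.0
Best pair: {γ, β} with total 179.6.

{γ, β}, total 179.6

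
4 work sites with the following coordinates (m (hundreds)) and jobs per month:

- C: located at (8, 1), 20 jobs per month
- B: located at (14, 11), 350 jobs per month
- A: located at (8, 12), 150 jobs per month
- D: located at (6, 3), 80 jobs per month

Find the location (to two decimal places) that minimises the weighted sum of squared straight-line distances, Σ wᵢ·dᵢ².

(11.23, 9.85)

The minimiser of Σwᵢ‖p−pᵢ‖² is the weighted centroid p* = (Σwᵢpᵢ)/(Σwᵢ).
Σwᵢ = 600.
Σwᵢxᵢ = 20·8 + 350·14 + 150·8 + 80·6 = 6740.
Σwᵢyᵢ = 20·1 + 350·11 + 150·12 + 80·3 = 5910.
x* = 6740/600 = 11.23, y* = 5910/600 = 9.85.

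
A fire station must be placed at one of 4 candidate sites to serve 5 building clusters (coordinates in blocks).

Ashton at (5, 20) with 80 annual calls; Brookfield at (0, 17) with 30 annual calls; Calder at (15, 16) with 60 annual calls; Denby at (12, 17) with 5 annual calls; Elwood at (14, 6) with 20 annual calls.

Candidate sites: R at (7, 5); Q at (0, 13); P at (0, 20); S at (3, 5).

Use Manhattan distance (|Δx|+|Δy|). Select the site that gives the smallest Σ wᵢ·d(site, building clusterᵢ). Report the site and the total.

Total weighted distance at each candidate:
  R (7, 5): total = 3315
  Q (0, 13): total = 2660
  P (0, 20): total = 2265
  S (3, 5): total = 3535
Minimum is at P with total 2265 blocks.

P, total 2265 blocks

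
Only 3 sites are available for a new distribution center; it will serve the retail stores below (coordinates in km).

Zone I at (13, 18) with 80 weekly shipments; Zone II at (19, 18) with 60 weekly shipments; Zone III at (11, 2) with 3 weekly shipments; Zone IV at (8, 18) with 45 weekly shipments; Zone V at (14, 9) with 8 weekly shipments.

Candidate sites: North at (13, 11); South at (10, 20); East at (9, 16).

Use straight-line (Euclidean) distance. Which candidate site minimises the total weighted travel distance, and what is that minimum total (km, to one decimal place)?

Total weighted distance at each candidate:
  North (13, 11): total = 1545.8
  South (10, 20): total = 1116.6
  East (9, 16): total = 1181.5
Minimum is at South with total 1116.6 km.

South, total 1116.6 km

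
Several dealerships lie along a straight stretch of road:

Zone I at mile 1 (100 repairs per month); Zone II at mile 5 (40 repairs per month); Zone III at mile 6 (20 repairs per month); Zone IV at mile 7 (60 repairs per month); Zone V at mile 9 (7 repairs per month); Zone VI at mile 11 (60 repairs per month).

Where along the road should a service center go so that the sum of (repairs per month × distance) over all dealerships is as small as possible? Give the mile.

x = 6

For a sum of weighted absolute distances on a line, the optimum is the weighted median (not the mean). Total weight W = 287; half-weight = 143.5.
Sort by position and accumulate weight:
  mile 1 (Zone I, w=100) → cum 100
  mile 5 (Zone II, w=40) → cum 140
  mile 6 (Zone III, w=20) → cum 160  ≥ 143.5 → median here
  mile 7 (Zone IV, w=60) → cum 220
  mile 9 (Zone V, w=7) → cum 227
  mile 11 (Zone VI, w=60) → cum 287
Optimal location: mile 6.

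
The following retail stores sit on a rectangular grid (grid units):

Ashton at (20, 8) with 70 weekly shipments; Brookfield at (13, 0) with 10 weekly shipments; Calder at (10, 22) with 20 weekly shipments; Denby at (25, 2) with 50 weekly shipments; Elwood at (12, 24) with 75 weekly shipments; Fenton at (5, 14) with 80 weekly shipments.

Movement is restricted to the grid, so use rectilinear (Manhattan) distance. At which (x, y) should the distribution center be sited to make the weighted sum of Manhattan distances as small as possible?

(12, 14)

Manhattan distance separates: Σwᵢ(|x−xᵢ|+|y−yᵢ|) = Σwᵢ|x−xᵢ| + Σwᵢ|y−yᵢ|, so x and y are optimised independently as 1-D weighted medians.
Total weight W = 305; half = 152.5.
x-coordinate, sorted with cumulative weight:
  x=5 (Fenton, w=80) cum 80
  x=10 (Calder, w=20) cum 100
  x=12 (Elwood, w=75) cum 175  ← median
  x=13 (Brookfield, w=10) cum 185
  x=20 (Ashton, w=70) cum 255
  x=25 (Denby, w=50) cum 305
⇒ x* = 12
y-coordinate, sorted with cumulative weight:
  y=0 (Brookfield, w=10) cum 10
  y=2 (Denby, w=50) cum 60
  y=8 (Ashton, w=70) cum 130
  y=14 (Fenton, w=80) cum 210  ← median
  y=22 (Calder, w=20) cum 230
  y=24 (Elwood, w=75) cum 305
⇒ y* = 14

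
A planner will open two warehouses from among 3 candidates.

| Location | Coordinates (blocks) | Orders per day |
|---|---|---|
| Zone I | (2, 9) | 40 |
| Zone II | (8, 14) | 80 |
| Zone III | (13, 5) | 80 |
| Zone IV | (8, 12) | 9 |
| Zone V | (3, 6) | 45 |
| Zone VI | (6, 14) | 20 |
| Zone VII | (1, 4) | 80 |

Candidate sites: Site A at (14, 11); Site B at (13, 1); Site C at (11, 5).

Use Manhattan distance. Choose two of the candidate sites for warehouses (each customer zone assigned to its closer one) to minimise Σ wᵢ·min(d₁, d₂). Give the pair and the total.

Evaluate every pair (each demand assigned to the nearer of the two):
  {Site A, Site C}: total = 2968
  {Site B, Site C}: total = 3295
  {Site A, Site B}: total = 3758
Best pair: {Site A, Site C} with total 2968.

{Site A, Site C}, total 2968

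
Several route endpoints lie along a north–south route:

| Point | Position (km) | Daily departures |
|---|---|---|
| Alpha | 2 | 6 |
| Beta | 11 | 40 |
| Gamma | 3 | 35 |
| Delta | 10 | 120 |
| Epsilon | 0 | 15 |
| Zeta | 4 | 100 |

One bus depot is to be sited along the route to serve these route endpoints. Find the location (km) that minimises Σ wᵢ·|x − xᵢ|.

For a sum of weighted absolute distances on a line, the optimum is the weighted median (not the mean). Total weight W = 316; half-weight = 158.
Sort by position and accumulate weight:
  km 0 (Epsilon, w=15) → cum 15
  km 2 (Alpha, w=6) → cum 21
  km 3 (Gamma, w=35) → cum 56
  km 4 (Zeta, w=100) → cum 156
  km 10 (Delta, w=120) → cum 276  ≥ 158 → median here
  km 11 (Beta, w=40) → cum 316
Optimal location: km 10.

x = 10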